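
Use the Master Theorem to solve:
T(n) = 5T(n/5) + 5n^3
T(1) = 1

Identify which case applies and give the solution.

a=5, b=5, f(n)=5n^3. log_5(5) = 1. Since c=3 > 1 and the regularity condition holds (5(n/5)^3 = (5/5^3)n^3 with 5/5^3 < 1), Case 3 applies: T(n) = Θ(f(n)) = O(n^3).

Answer: O(n^3) - Case 3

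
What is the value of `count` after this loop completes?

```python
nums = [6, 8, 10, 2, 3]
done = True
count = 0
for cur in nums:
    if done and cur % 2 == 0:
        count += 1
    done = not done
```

Count even values at even positions
`count` takes the values: 0 → 1 → 2

Answer: 2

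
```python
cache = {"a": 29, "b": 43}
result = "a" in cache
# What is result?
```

Trace:
`cache = {"a": 29, "b": 43}` → cache = {'a': 29, 'b': 43}
`result = "a" in cache` → result = True
So result = True

Answer: True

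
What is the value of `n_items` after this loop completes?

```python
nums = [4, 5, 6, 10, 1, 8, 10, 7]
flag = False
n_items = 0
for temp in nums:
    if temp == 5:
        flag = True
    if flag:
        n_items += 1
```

Count elements after first 5 in [4, 5, 6, 10, 1, 8, 10, 7]
`n_items` takes the values: 0 → 1 → 2 → 3 → 4 → 5 → 6 → 7

Answer: 7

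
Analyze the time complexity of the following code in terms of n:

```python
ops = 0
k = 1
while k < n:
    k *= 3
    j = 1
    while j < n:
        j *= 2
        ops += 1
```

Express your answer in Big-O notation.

Each loop level contributes: log n × log n. Multiplying the contributions gives O(log² n).

Answer: O(log² n)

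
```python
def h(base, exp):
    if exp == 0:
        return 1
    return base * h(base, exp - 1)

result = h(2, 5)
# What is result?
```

h(2, 5) = 2 * 2 * 2 * 2 * 2 = 32

Answer: 32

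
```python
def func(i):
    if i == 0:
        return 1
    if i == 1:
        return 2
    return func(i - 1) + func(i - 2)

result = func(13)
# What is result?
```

Build up from base cases: func(0)=1, func(1)=2, func(2)=3, func(3)=5, func(4)=8, func(5)=13, func(6)=21, ..., func(13)=610

Answer: 610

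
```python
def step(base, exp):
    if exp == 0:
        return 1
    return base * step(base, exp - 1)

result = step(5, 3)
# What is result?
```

step(5, 3) = 5 * 5 * 5 = 125

Answer: 125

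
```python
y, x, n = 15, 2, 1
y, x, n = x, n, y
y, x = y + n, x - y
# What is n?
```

Trace:
`y, x, n = 15, 2, 1` → y = 15; x = 2; n = 1
`y, x, n = x, n, y` → y = 2; x = 1; n = 15
`y, x = y + n, x - y` → y = 17; x = -1
So n = 15

Answer: 15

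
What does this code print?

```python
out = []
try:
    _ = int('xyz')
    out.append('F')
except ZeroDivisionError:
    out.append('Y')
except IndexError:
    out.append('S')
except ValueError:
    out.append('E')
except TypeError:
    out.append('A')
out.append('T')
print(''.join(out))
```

Execution trace: 'E' (except ValueError) → 'T' (after the try/except). Output: ET

Answer: ET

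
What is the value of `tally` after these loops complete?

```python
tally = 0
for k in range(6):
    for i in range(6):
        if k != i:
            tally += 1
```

6² - 6 (exclude diagonal)
`tally` takes the values: 0 → 1 → 2 → 3 → 4 → 5 → 6 → 7 → 8 → 9 → 10 → 11 → 12 → 13 → 14 → 15 → 16 → 17 → 18 → 19 → 20 → 21 → 22 → 23 → 24 → 25 → 26 → 27 → 28 → 29 → 30

Answer: 30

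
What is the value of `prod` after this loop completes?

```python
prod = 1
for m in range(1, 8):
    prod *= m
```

7! = 5040
`prod` takes the values: 1 → 2 → 6 → 24 → 120 → 720 → 5040

Answer: 5040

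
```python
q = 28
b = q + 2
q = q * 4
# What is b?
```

Trace:
`q = 28` → q = 28
`b = q + 2` → b = 30
`q = q * 4` → q = 112
So b = 30

Answer: 30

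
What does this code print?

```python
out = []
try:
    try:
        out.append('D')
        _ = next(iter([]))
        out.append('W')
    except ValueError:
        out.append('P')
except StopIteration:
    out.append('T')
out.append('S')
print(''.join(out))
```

Execution trace: 'D' (try body) → 'T' (outer except StopIteration) → 'S' (after the try/except). Output: DTS

Answer: DTS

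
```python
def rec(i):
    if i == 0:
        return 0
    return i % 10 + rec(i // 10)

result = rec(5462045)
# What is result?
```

Sum of digits of 5462045: 5 + 4 + 0 + 2 + 6 + 4 + 5 = 26

Answer: 26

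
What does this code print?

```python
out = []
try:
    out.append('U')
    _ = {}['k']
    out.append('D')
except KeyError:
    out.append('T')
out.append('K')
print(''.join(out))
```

Execution trace: 'U' (try body) → 'T' (except KeyError) → 'K' (after the try/except). Output: UTK

Answer: UTK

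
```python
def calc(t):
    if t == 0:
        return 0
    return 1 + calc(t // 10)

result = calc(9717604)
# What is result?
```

Count of digits of 9717604: 7

Answer: 7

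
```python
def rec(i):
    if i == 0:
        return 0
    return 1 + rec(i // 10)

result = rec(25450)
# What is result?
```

Count of digits of 25450: 5

Answer: 5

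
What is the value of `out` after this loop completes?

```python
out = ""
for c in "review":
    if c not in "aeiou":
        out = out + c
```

Remove vowels from 'review'
`out` takes the values: "" → "r" → "rv" → "rvw"

Answer: "rvw"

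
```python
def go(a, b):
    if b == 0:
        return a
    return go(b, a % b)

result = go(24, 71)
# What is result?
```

go(24, 71) -> go(71, 24) -> go(24, 23) -> go(23, 1) -> go(1, 0) -> 1

Answer: 1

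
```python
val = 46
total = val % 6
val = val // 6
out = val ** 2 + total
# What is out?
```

Trace:
`val = 46` → val = 46
`total = val % 6` → total = 4
`val = val // 6` → val = 7
`out = val ** 2 + total` → out = 53
So out = 53

Answer: 53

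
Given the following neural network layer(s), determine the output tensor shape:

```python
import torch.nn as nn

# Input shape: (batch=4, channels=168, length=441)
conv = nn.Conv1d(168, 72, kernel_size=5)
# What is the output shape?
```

Input: (4, 168, 441) -> Output: (4, 72, 437)

Answer: (4, 72, 437)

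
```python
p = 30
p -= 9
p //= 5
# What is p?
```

Trace:
`p = 30` → p = 30
`p -= 9` → p = 21
`p //= 5` → p = 4
So p = 4

Answer: 4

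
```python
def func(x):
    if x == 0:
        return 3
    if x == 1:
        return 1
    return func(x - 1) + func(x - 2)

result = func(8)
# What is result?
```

Build up from base cases: func(0)=3, func(1)=1, func(2)=4, func(3)=5, func(4)=9, func(5)=14, func(6)=23, ..., func(8)=60

Answer: 60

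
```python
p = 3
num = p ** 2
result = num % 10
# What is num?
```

Trace:
`p = 3` → p = 3
`num = p ** 2` → num = 9
`result = num % 10` → result = 9
So num = 9

Answer: 9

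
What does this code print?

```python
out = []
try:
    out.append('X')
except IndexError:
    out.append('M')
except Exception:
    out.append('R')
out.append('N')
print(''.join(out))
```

Execution trace: 'X' (try body, no exception) → 'N' (after the try/except). Output: XN

Answer: XN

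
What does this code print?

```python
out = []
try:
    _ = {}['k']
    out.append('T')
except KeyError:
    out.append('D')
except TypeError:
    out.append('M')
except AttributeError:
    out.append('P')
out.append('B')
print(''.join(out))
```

Execution trace: 'D' (except KeyError) → 'B' (after the try/except). Output: DB

Answer: DB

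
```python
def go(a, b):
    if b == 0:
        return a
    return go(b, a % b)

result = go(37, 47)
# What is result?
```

go(37, 47) -> go(47, 37) -> go(37, 10) -> go(10, 7) -> go(7, 3) -> go(3, 1) -> go(1, 0) -> 1

Answer: 1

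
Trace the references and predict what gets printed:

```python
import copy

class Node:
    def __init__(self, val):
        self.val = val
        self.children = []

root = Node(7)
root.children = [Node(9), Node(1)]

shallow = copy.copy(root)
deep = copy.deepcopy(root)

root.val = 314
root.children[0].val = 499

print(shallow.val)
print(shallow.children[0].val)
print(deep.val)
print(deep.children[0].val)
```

Key concept: deep copy with custom objects.
Step by step:
`root = Node(7)` → root = Node(val=7, children=[])
`root.children = [Node(9), Node(1)]` → root = Node(val=7, children=[Node(val=9, children=[]), Node(val=1, children=[])])
`shallow = copy.copy(root)` → shallow = Node(val=7, children=[Node(val=9, children=[]), Node(val=1, children=[])])
`deep = copy.deepcopy(root)` → deep = Node(val=7, children=[Node(val=9, children=[]), Node(val=1, children=[])])
`root.val = 314` → root = Node(val=314, children=[Node(val=9, children=[]), Node(val=1, children=[])])
`root.children[0].val = 499` → root = Node(val=314, children=[Node(val=499, children=[]), Node(val=1, children=[])]); shallow = Node(val=7, children=[Node(val=499, children=[]), Node(val=1, children=[])])
`print(shallow.val)` → prints 7
`print(shallow.children[0].val)` → prints 499
`print(deep.val)` → prints 7
`print(deep.children[0].val)` → prints 9

Answer:
7
499
7
9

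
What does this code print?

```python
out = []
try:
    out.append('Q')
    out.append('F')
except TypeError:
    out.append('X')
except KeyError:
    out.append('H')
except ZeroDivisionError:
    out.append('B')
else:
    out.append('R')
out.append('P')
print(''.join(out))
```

Execution trace: 'Q' (try body) → 'F' (try body, no exception) → 'R' (else) → 'P' (after the try/except). Output: QFRP

Answer: QFRP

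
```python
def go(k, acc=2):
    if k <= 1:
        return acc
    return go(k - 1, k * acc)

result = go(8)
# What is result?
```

Accumulator trace (n, acc): (8, 2) -> (7, 16) -> (6, 112) -> (5, 672) -> (4, 3360) -> (3, 13440) -> (2, 40320) -> (1, 80640) -> return 80640

Answer: 80640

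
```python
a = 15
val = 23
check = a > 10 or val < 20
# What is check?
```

Trace:
`a = 15` → a = 15
`val = 23` → val = 23
`check = a > 10 or val < 20` → check = True
So check = True

Answer: True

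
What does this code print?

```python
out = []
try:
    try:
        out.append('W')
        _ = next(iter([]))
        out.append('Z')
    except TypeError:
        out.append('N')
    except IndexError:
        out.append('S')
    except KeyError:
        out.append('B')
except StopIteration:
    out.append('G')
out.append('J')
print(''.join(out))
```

Execution trace: 'W' (inner try body) → 'G' (outer except StopIteration) → 'J' (after the try/except). Output: WGJ

Answer: WGJ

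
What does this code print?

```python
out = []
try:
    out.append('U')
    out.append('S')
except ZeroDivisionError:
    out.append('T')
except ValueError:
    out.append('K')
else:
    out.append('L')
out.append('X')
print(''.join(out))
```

Execution trace: 'U' (try body) → 'S' (try body, no exception) → 'L' (else) → 'X' (after the try/except). Output: USLX

Answer: USLX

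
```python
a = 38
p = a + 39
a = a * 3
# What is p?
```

Trace:
`a = 38` → a = 38
`p = a + 39` → p = 77
`a = a * 3` → a = 114
So p = 77

Answer: 77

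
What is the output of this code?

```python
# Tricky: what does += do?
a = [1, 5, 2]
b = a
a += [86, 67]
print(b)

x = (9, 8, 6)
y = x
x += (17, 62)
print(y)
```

Key concept: += behavior differs for mutable vs immutable.
Step by step:
`a = [1, 5, 2]` → a = [1, 5, 2]
`b = a` → b = [1, 5, 2] (same object as a)
`a += [86, 67]` → a = [1, 5, 2, 86, 67] (same object as b); b = [1, 5, 2, 86, 67] (same object as a)
`print(b)` → prints [1, 5, 2, 86, 67]
`x = (9, 8, 6)` → x = (9, 8, 6)
`y = x` → y = (9, 8, 6)
`x += (17, 62)` → x = (9, 8, 6, 17, 62)
`print(y)` → prints (9, 8, 6)

Answer:
[1, 5, 2, 86, 67]
(9, 8, 6)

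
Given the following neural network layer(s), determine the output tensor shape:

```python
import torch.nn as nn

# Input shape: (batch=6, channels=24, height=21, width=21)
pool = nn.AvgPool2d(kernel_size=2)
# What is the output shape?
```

Input: (6, 24, 21, 21) -> Output: (6, 24, 10, 10)

Answer: (6, 24, 10, 10)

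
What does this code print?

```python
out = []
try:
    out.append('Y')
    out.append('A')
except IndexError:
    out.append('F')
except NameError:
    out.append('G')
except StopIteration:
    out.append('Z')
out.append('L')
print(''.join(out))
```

Execution trace: 'Y' (try body) → 'A' (try body, no exception) → 'L' (after the try/except). Output: YAL

Answer: YAL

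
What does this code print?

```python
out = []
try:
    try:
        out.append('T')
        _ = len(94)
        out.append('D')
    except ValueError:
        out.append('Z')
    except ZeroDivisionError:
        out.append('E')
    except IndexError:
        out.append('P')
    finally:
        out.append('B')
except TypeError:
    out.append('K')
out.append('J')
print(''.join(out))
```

Execution trace: 'T' (try body) → 'B' (finally) → 'K' (outer except TypeError) → 'J' (after the try/except). Output: TBKJ

Answer: TBKJ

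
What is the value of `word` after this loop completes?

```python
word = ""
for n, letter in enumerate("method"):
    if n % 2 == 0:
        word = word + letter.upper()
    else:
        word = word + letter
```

Uppercase even positions in 'method'
`word` takes the values: "" → "M" → "Me" → "MeT" → "MeTh" → "MeThO" → "MeThOd"

Answer: "MeThOd"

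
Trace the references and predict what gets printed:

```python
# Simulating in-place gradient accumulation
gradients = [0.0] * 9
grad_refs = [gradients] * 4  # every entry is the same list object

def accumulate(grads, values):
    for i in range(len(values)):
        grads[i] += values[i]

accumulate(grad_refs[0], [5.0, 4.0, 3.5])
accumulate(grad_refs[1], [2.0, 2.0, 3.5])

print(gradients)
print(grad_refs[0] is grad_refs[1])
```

Key concept: gradient accumulation aliasing.
Step by step:
`gradients = [0.0] * 9` → gradients = [0.0, 0.0, 0.0, 0.0, 0.0, 0.0, 0.0, 0.0, 0.0]
`grad_refs = [gradients] * 4` → grad_refs = [[0.0, 0.0, 0.0, 0.0, 0.0, 0.0, 0.0, 0.0, 0.0], [0.0, 0.0, 0.0, 0.0, 0.0, 0.0, 0.0, 0.0, 0.0], [0.0, 0.0, 0.0, 0.0, 0.0, 0.0, 0.0, 0.0, 0.0], [0.0, 0.0, 0.0, 0.0, 0.0, 0.0, 0.0, 0.0, 0.0]]
`accumulate(grad_refs[0], [5.0, 4.0, 3.5])` → gradients = [5.0, 4.0, 3.5, 0.0, 0.0, 0.0, 0.0, 0.0, 0.0]; grad_refs = [[5.0, 4.0, 3.5, 0.0, 0.0, 0.0, 0.0, 0.0, 0.0], [5.0, 4.0, 3.5, 0.0, 0.0, 0.0, 0.0, 0.0, 0.0], [5.0, 4.0, 3.5, 0.0, 0.0, 0.0, 0.0, 0.0, 0.0], [5.0, 4.0, 3.5, 0.0, 0.0, 0.0, 0.0, 0.0, 0.0]]
`accumulate(grad_refs[1], [2.0, 2.0, 3.5])` → gradients = [7.0, 6.0, 7.0, 0.0, 0.0, 0.0, 0.0, 0.0, 0.0]; grad_refs = [[7.0, 6.0, 7.0, 0.0, 0.0, 0.0, 0.0, 0.0, 0.0], [7.0, 6.0, 7.0, 0.0, 0.0, 0.0, 0.0, 0.0, 0.0], [7.0, 6.0, 7.0, 0.0, 0.0, 0.0, 0.0, 0.0, 0.0], [7.0, 6.0, 7.0, 0.0, 0.0, 0.0, 0.0, 0.0, 0.0]]
`print(gradients)` → prints [7.0, 6.0, 7.0, 0.0, 0.0, 0.0, 0.0, 0.0, 0.0]
`print(grad_refs[0] is grad_refs[1])` → prints True

Answer:
[7.0, 6.0, 7.0, 0.0, 0.0, 0.0, 0.0, 0.0, 0.0]
True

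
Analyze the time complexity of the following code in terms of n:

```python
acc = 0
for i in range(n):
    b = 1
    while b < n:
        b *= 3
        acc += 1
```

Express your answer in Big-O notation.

Each loop level contributes: n × log n. Multiplying the contributions gives O(n log n).

Answer: O(n log n)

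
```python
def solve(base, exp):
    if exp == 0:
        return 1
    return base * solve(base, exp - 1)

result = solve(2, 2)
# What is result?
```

solve(2, 2) = 2 * 2 = 4

Answer: 4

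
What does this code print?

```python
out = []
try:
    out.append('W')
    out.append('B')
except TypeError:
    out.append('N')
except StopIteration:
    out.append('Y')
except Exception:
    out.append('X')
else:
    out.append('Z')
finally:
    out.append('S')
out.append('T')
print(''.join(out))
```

Execution trace: 'W' (try body) → 'B' (try body, no exception) → 'Z' (else) → 'S' (finally) → 'T' (after the try/except). Output: WBZST

Answer: WBZST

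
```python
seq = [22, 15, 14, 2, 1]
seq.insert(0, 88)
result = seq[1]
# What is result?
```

Trace:
`seq = [22, 15, 14, 2, 1]` → seq = [22, 15, 14, 2, 1]
`seq.insert(0, 88)` → seq = [88, 22, 15, 14, 2, 1]
`result = seq[1]` → result = 22
So result = 22

Answer: 22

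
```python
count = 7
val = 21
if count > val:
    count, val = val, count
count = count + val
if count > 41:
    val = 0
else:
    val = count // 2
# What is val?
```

Trace:
`count = 7` → count = 7
`val = 21` → val = 21
`if count > val: ...` → count > val is False → no variable changes
`count = count + val` → count = 28
`if count > 41: ...` → count > 41 is False, take else branch → val = 14
So val = 14

Answer: 14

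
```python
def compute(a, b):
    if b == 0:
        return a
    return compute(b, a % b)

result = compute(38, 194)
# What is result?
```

compute(38, 194) -> compute(194, 38) -> compute(38, 4) -> compute(4, 2) -> compute(2, 0) -> 2

Answer: 2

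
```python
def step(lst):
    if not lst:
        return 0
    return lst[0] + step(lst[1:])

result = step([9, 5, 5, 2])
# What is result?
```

9 + 5 + 5 + 2 + 0 = 21

Answer: 21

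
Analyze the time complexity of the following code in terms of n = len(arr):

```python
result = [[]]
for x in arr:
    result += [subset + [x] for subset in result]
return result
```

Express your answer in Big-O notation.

This is subset (power-set) generation — 2^n subsets, each materialised as a list of up to n elements. Time complexity: O(n · 2^n).

Answer: O(n · 2^n)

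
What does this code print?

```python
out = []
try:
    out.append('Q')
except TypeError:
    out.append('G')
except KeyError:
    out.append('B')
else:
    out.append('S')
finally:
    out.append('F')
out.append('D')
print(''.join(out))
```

Execution trace: 'Q' (try body, no exception) → 'S' (else) → 'F' (finally) → 'D' (after the try/except). Output: QSFD

Answer: QSFD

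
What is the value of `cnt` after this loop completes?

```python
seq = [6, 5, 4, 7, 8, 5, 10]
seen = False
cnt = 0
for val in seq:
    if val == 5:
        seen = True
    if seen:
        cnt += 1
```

Count elements after first 5 in [6, 5, 4, 7, 8, 5, 10]
`cnt` takes the values: 0 → 1 → 2 → 3 → 4 → 5 → 6

Answer: 6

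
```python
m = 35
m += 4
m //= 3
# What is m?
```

Trace:
`m = 35` → m = 35
`m += 4` → m = 39
`m //= 3` → m = 13
So m = 13

Answer: 13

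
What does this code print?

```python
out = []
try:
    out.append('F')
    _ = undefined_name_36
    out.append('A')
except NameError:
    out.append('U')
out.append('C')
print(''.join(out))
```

Execution trace: 'F' (try body) → 'U' (except NameError) → 'C' (after the try/except). Output: FUC

Answer: FUC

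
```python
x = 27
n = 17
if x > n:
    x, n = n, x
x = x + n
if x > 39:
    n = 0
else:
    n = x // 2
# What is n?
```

Trace:
`x = 27` → x = 27
`n = 17` → n = 17
`if x > n: ...` → x > n is True → x = 17; n = 27
`x = x + n` → x = 44
`if x > 39: ...` → x > 39 is True → n = 0
So n = 0

Answer: 0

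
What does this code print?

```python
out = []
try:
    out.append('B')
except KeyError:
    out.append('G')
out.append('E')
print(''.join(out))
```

Execution trace: 'B' (try body, no exception) → 'E' (after the try/except). Output: BE

Answer: BE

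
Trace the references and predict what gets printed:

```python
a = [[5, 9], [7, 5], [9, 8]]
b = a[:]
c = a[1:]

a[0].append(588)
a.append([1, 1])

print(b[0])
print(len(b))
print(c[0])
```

Key concept: slice with nested mutation.
Step by step:
`a = [[5, 9], [7, 5], [9, 8]]` → a = [[5, 9], [7, 5], [9, 8]]
`b = a[:]` → b = [[5, 9], [7, 5], [9, 8]]
`c = a[1:]` → c = [[7, 5], [9, 8]]
`a[0].append(588)` → a = [[5, 9, 588], [7, 5], [9, 8]]; b = [[5, 9, 588], [7, 5], [9, 8]]
`a.append([1, 1])` → a = [[5, 9, 588], [7, 5], [9, 8], [1, 1]]
`print(b[0])` → prints [5, 9, 588]
`print(len(b))` → prints 3
`print(c[0])` → prints [7, 5]

Answer:
[5, 9, 588]
3
[7, 5]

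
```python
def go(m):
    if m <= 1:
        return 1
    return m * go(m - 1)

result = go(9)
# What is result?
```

go(9) = 9 * 8 * 7 * 6 * 5 * 4 * 3 * 2 * 1 = 362880

Answer: 362880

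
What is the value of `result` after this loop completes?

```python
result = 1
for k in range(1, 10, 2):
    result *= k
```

Product of 1, 3, 5, ... up to 9
`result` takes the values: 1 → 3 → 15 → 105 → 945

Answer: 945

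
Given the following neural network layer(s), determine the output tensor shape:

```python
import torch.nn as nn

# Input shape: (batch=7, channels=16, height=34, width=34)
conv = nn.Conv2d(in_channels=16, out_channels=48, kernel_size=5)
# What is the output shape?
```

Input: (7, 16, 34, 34) -> Output: (7, 48, 30, 30)

Answer: (7, 48, 30, 30)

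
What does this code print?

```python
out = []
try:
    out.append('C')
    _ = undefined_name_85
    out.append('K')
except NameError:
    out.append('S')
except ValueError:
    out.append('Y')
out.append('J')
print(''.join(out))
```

Execution trace: 'C' (try body) → 'S' (except NameError) → 'J' (after the try/except). Output: CSJ

Answer: CSJ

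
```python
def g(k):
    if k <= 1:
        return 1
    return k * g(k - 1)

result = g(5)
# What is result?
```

g(5) = 5 * 4 * 3 * 2 * 1 = 120

Answer: 120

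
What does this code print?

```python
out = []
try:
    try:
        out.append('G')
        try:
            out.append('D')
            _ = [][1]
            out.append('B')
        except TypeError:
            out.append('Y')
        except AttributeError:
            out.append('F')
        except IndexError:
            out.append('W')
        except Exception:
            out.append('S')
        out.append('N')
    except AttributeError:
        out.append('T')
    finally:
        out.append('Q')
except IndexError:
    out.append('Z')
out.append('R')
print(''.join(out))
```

Execution trace: 'G' (try body) → 'D' (inner try body) → 'W' (inner except IndexError) → 'N' (try body, no exception) → 'Q' (finally) → 'R' (after the try/except). Output: GDWNQR

Answer: GDWNQR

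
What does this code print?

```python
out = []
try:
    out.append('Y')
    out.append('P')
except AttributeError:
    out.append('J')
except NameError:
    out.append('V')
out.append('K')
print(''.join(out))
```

Execution trace: 'Y' (try body) → 'P' (try body, no exception) → 'K' (after the try/except). Output: YPK

Answer: YPK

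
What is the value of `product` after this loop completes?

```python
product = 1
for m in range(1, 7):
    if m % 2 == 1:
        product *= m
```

Product of odd numbers 1 to 6
`product` takes the values: 1 → 3 → 15

Answer: 15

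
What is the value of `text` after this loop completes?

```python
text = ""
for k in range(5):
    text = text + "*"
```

Repeat '*' 5 times
`text` takes the values: "" → "*" → "**" → "***" → "****" → "*****"

Answer: "*****"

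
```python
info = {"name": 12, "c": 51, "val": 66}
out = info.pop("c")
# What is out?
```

Trace:
`info = {"name": 12, "c": 51, "val": 66}` → info = {'name': 12, 'c': 51, 'val': 66}
`out = info.pop("c")` → info = {'name': 12, 'val': 66}; out = 51
So out = 51

Answer: 51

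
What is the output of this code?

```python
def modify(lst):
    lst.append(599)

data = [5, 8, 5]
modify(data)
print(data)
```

Key concept: function modifies passed list.
Step by step:
`data = [5, 8, 5]` → data = [5, 8, 5]
`modify(data)` → data = [5, 8, 5, 599]
`print(data)` → prints [5, 8, 5, 599]

Answer: [5, 8, 5, 599]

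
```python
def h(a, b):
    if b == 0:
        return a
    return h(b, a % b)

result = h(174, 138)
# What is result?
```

h(174, 138) -> h(138, 36) -> h(36, 30) -> h(30, 6) -> h(6, 0) -> 6

Answer: 6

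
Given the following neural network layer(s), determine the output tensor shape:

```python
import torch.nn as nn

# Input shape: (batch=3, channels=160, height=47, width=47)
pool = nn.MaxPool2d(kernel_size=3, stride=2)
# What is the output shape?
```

Input: (3, 160, 47, 47) -> Output: (3, 160, 23, 23)

Answer: (3, 160, 23, 23)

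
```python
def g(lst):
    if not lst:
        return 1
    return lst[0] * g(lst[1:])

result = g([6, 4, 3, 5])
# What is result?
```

Product over [6, 4, 3, 5] = 6 * 4 * 3 * 5 = 360

Answer: 360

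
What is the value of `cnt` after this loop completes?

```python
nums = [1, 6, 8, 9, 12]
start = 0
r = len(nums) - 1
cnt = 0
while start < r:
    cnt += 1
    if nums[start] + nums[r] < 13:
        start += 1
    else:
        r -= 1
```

Steps to find pair summing to 13
`cnt` takes the values: 0 → 1 → 2 → 3 → 4

Answer: 4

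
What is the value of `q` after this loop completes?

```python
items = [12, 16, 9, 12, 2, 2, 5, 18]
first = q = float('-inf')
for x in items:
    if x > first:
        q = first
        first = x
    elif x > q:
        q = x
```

Second largest (with repeats) in [12, 16, 9, 12, 2, 2, 5, 18]
`q` takes the values: -inf → 12 → 16

Answer: 16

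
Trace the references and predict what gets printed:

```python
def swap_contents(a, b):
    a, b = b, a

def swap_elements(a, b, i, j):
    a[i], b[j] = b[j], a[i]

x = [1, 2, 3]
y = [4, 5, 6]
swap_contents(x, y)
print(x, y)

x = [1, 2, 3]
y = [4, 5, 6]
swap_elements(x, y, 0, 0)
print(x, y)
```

Key concept: parameter rebinding vs mutation.
Step by step:
`x = [1, 2, 3]` → x = [1, 2, 3]
`y = [4, 5, 6]` → y = [4, 5, 6]
`swap_contents(x, y)` → no visible change to tracked variables
`print(x, y)` → prints [1, 2, 3] [4, 5, 6]
`x = [1, 2, 3]` → x = [1, 2, 3]
`y = [4, 5, 6]` → y = [4, 5, 6]
`swap_elements(x, y, 0, 0)` → x = [4, 2, 3]; y = [1, 5, 6]
`print(x, y)` → prints [4, 2, 3] [1, 5, 6]

Answer:
[1, 2, 3] [4, 5, 6]
[4, 2, 3] [1, 5, 6]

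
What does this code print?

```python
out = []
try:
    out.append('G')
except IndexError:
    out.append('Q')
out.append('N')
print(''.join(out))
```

Execution trace: 'G' (try body, no exception) → 'N' (after the try/except). Output: GN

Answer: GN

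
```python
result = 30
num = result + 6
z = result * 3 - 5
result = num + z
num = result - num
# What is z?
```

Trace:
`result = 30` → result = 30
`num = result + 6` → num = 36
`z = result * 3 - 5` → z = 85
`result = num + z` → result = 121
`num = result - num` → num = 85
So z = 85

Answer: 85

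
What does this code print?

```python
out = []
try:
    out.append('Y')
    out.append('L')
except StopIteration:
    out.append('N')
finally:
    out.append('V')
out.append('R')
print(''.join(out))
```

Execution trace: 'Y' (try body) → 'L' (try body, no exception) → 'V' (finally) → 'R' (after the try/except). Output: YLVR

Answer: YLVR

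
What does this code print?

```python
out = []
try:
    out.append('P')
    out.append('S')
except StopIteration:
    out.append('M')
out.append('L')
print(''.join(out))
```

Execution trace: 'P' (try body) → 'S' (try body, no exception) → 'L' (after the try/except). Output: PSL

Answer: PSL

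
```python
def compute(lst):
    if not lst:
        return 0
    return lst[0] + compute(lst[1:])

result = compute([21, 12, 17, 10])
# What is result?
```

21 + 12 + 17 + 10 + 0 = 60

Answer: 60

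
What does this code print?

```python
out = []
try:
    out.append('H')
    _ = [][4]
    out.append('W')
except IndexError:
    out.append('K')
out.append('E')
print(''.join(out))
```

Execution trace: 'H' (try body) → 'K' (except IndexError) → 'E' (after the try/except). Output: HKE

Answer: HKE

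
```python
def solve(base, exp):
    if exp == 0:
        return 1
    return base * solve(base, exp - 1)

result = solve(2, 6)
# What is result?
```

solve(2, 6) = 2 * 2 * 2 * 2 * 2 * 2 = 64

Answer: 64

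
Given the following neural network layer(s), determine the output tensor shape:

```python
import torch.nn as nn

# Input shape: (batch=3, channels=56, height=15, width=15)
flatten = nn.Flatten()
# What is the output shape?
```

Input: (3, 56, 15, 15) -> Output: (3, 12600)

Answer: (3, 12600)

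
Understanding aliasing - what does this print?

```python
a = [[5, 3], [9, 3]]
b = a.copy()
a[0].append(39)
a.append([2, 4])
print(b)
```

Key concept: shallow copy with nested lists.
Step by step:
`a = [[5, 3], [9, 3]]` → a = [[5, 3], [9, 3]]
`b = a.copy()` → b = [[5, 3], [9, 3]]
`a[0].append(39)` → a = [[5, 3, 39], [9, 3]]; b = [[5, 3, 39], [9, 3]]
`a.append([2, 4])` → a = [[5, 3, 39], [9, 3], [2, 4]]
`print(b)` → prints [[5, 3, 39], [9, 3]]

Answer: [[5, 3, 39], [9, 3]]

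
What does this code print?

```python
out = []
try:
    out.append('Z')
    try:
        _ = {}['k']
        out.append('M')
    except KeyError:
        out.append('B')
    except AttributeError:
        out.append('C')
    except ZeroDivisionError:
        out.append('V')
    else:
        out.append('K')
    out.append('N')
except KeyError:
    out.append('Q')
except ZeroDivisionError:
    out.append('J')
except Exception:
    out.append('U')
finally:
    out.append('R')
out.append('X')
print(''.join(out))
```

Execution trace: 'Z' (try body) → 'B' (inner except KeyError) → 'N' (try body, no exception) → 'R' (finally) → 'X' (after the try/except). Output: ZBNRX

Answer: ZBNRX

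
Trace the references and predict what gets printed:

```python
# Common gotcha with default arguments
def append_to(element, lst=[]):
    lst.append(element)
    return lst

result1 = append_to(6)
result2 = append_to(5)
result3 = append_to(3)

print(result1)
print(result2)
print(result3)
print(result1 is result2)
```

Key concept: mutable default argument gotcha.
Step by step:
`result1 = append_to(6)` → result1 = [6]
`result2 = append_to(5)` → result1 = [6, 5] (same object as result2); result2 = [6, 5] (same object as result1)
`result3 = append_to(3)` → result1 = [6, 5, 3] (same object as result2, result3); result2 = [6, 5, 3] (same object as result1, result3); result3 = [6, 5, 3] (same object as result1, result2)
`print(result1)` → prints [6, 5, 3]
`print(result2)` → prints [6, 5, 3]
`print(result3)` → prints [6, 5, 3]
`print(result1 is result2)` → prints True

Answer:
[6, 5, 3]
[6, 5, 3]
[6, 5, 3]
True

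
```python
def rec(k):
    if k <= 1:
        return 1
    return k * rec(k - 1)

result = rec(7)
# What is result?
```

rec(7) = 7 * 6 * 5 * 4 * 3 * 2 * 1 = 5040

Answer: 5040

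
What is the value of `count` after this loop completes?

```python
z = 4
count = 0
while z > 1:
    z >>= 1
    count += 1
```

Count right shifts until 1
`count` takes the values: 0 → 1 → 2

Answer: 2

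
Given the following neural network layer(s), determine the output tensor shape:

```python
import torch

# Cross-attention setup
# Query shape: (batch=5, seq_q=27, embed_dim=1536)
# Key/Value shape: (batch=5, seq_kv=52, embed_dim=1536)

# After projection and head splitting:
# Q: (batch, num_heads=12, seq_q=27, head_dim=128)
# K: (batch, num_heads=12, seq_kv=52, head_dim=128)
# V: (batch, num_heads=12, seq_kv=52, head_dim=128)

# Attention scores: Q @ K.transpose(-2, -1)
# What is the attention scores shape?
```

Input: (5, 27, 1536) -> Output: (5, 12, 27, 52)

Answer: (5, 12, 27, 52)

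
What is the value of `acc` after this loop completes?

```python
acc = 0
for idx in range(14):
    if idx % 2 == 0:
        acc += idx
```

Sum of even numbers 0 to 13
`acc` takes the values: 0 → 2 → 6 → 12 → 20 → 30 → 42

Answer: 42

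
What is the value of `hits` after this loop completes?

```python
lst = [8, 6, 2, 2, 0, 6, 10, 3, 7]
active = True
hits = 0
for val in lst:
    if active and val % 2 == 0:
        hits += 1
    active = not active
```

Count even values at even positions
`hits` takes the values: 0 → 1 → 2 → 3 → 4

Answer: 4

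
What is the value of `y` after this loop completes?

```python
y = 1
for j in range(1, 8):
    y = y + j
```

Start at 1, add 1 through 7
`y` takes the values: 1 → 2 → 4 → 7 → 11 → 16 → 22 → 29

Answer: 29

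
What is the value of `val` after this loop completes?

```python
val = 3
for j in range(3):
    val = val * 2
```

Multiply by 2, 3 times: 3 * 2^3 = 24
`val` takes the values: 3 → 6 → 12 → 24

Answer: 24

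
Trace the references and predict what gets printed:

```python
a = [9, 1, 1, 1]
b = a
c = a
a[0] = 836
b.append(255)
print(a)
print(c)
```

Key concept: multiple aliases.
Step by step:
`a = [9, 1, 1, 1]` → a = [9, 1, 1, 1]
`b = a` → b = [9, 1, 1, 1] (same object as a)
`c = a` → c = [9, 1, 1, 1] (same object as a, b)
`a[0] = 836` → a = [836, 1, 1, 1] (same object as b, c); b = [836, 1, 1, 1] (same object as a, c); c = [836, 1, 1, 1] (same object as a, b)
`b.append(255)` → a = [836, 1, 1, 1, 255] (same object as b, c); b = [836, 1, 1, 1, 255] (same object as a, c); c = [836, 1, 1, 1, 255] (same object as a, b)
`print(a)` → prints [836, 1, 1, 1, 255]
`print(c)` → prints [836, 1, 1, 1, 255]

Answer:
[836, 1, 1, 1, 255]
[836, 1, 1, 1, 255]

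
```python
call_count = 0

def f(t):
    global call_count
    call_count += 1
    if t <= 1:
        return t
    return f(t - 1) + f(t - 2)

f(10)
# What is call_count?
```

Calls(t) = 1 + Calls(t-1) + Calls(t-2); Calls(0)=Calls(1)=1. For t=10 this gives 177.

Answer: 177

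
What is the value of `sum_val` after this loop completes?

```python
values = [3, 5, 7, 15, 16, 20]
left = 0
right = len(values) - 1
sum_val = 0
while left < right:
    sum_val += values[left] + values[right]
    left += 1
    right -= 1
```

Sum of pairs from ends
`sum_val` takes the values: 0 → 23 → 44 → 66

Answer: 66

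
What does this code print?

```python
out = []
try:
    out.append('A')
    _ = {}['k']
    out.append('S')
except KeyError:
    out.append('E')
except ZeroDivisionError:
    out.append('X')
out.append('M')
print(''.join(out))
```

Execution trace: 'A' (try body) → 'E' (except KeyError) → 'M' (after the try/except). Output: AEM

Answer: AEM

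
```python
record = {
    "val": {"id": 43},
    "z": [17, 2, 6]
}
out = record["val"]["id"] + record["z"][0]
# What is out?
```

Trace:
`record = { ...` → record = {'val': {'id': 43}, 'z': [17, 2, 6]}
`out = record["val"]["id"] + record["z"][0]` → out = 60
So out = 60

Answer: 60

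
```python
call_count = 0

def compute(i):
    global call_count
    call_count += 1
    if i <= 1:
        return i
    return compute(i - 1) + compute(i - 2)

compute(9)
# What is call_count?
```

Calls(i) = 1 + Calls(i-1) + Calls(i-2); Calls(0)=Calls(1)=1. For i=9 this gives 109.

Answer: 109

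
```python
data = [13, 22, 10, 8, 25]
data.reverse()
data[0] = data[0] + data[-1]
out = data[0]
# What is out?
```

Trace:
`data = [13, 22, 10, 8, 25]` → data = [13, 22, 10, 8, 25]
`data.reverse()` → data = [25, 8, 10, 22, 13]
`data[0] = data[0] + data[-1]` → data = [38, 8, 10, 22, 13]
`out = data[0]` → out = 38
So out = 38

Answer: 38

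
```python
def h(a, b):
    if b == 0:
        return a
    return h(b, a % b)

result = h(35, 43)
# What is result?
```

h(35, 43) -> h(43, 35) -> h(35, 8) -> h(8, 3) -> h(3, 2) -> h(2, 1) -> h(1, 0) -> 1

Answer: 1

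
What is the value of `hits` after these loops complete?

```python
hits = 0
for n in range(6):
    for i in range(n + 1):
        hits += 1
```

Triangle: 1 + 2 + ... + 6
`hits` takes the values: 0 → 1 → 2 → 3 → 4 → 5 → 6 → 7 → 8 → 9 → 10 → 11 → 12 → 13 → 14 → 15 → 16 → 17 → 18 → 19 → 20 → 21

Answer: 21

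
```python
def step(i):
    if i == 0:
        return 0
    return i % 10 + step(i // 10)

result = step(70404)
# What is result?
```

Sum of digits of 70404: 4 + 0 + 4 + 0 + 7 = 15

Answer: 15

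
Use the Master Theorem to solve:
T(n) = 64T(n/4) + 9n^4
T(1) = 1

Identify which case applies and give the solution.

a=64, b=4, f(n)=9n^4. log_4(64) = 3. Since c=4 > 3 and the regularity condition holds (64(n/4)^4 = (64/4^4)n^4 with 64/4^4 < 1), Case 3 applies: T(n) = Θ(f(n)) = O(n^4).

Answer: O(n^4) - Case 3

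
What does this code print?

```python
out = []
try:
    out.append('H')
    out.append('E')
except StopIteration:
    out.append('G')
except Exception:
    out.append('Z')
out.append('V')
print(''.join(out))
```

Execution trace: 'H' (try body) → 'E' (try body, no exception) → 'V' (after the try/except). Output: HEV

Answer: HEV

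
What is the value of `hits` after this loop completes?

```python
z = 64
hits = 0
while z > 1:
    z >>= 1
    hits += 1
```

Count right shifts until 1
`hits` takes the values: 0 → 1 → 2 → 3 → 4 → 5 → 6

Answer: 6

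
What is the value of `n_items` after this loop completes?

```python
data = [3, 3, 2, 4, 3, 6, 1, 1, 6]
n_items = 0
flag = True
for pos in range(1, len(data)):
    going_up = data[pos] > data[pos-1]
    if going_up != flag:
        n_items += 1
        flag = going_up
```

Count direction changes in [3, 3, 2, 4, 3, 6, 1, 1, 6]
`n_items` takes the values: 0 → 1 → 2 → 3 → 4 → 5 → 6

Answer: 6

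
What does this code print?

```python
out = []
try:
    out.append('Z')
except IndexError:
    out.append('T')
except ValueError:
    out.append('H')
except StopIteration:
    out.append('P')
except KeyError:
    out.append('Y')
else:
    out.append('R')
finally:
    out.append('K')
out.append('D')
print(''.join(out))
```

Execution trace: 'Z' (try body, no exception) → 'R' (else) → 'K' (finally) → 'D' (after the try/except). Output: ZRKD

Answer: ZRKD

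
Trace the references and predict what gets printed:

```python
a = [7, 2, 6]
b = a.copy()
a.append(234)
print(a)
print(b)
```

Key concept: list.copy() creates independent copy.
Step by step:
`a = [7, 2, 6]` → a = [7, 2, 6]
`b = a.copy()` → b = [7, 2, 6]
`a.append(234)` → a = [7, 2, 6, 234]
`print(a)` → prints [7, 2, 6, 234]
`print(b)` → prints [7, 2, 6]

Answer:
[7, 2, 6, 234]
[7, 2, 6]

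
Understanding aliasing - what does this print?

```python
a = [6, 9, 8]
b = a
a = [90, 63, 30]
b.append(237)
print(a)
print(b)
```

Key concept: rebinding vs mutation: a is rebound to a new list, b still points at the original.
Step by step:
`a = [6, 9, 8]` → a = [6, 9, 8]
`b = a` → b = [6, 9, 8] (same object as a)
`a = [90, 63, 30]` → a = [90, 63, 30]
`b.append(237)` → b = [6, 9, 8, 237]
`print(a)` → prints [90, 63, 30]
`print(b)` → prints [6, 9, 8, 237]

Answer:
[90, 63, 30]
[6, 9, 8, 237]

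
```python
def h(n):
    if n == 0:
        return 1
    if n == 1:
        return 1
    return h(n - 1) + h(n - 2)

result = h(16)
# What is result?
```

Build up from base cases: h(0)=1, h(1)=1, h(2)=2, h(3)=3, h(4)=5, h(5)=8, h(6)=13, ..., h(16)=1597

Answer: 1597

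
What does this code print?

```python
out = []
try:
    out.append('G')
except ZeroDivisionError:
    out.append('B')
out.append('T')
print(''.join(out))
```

Execution trace: 'G' (try body, no exception) → 'T' (after the try/except). Output: GT

Answer: GT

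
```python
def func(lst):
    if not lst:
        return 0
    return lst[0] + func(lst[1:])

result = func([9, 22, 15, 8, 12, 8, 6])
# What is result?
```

9 + 22 + 15 + 8 + 12 + 8 + 6 + 0 = 80

Answer: 80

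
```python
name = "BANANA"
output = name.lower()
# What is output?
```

Trace:
`name = "BANANA"` → name = 'BANANA'
`output = name.lower()` → output = 'banana'
So output = 'banana'

Answer: 'banana'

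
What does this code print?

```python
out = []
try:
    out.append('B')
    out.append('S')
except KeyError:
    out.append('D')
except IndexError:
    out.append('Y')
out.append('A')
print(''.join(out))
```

Execution trace: 'B' (try body) → 'S' (try body, no exception) → 'A' (after the try/except). Output: BSA

Answer: BSA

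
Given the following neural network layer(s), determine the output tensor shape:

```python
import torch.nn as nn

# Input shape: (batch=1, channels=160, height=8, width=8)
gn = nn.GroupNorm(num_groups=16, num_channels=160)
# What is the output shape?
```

Input: (1, 160, 8, 8) -> Output: (1, 160, 8, 8)

Answer: (1, 160, 8, 8)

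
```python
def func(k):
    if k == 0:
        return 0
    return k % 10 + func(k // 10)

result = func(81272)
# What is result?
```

Sum of digits of 81272: 2 + 7 + 2 + 1 + 8 = 20

Answer: 20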